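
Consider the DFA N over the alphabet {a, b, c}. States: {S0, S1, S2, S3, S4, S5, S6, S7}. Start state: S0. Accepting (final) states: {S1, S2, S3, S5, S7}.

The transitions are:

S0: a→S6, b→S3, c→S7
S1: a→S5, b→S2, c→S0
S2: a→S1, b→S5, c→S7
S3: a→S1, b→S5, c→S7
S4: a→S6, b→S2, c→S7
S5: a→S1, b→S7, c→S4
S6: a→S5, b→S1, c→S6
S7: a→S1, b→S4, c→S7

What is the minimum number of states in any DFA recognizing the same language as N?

6

All states are reachable from the start state.
Start with accepting vs non-accepting: {S1,S2,S3,S5,S7} | {S0,S4,S6}.
Split {S1,S2,S3,S5,S7} by δ(·,b) → {S1,S2,S3,S5} and {S7}.
Split {S1,S2,S3,S5} by δ(·,b) → {S1,S2,S3} and {S5}.
Split {S1,S2,S3} by δ(·,a) → {S2,S3} and {S1}.
Split {S0,S4,S6} by δ(·,a) → {S0,S4} and {S6}.
No further refinement is possible. Final partition (6 blocks): {S2,S3} | {S0,S4} | {S7} | {S5} | {S1} | {S6}.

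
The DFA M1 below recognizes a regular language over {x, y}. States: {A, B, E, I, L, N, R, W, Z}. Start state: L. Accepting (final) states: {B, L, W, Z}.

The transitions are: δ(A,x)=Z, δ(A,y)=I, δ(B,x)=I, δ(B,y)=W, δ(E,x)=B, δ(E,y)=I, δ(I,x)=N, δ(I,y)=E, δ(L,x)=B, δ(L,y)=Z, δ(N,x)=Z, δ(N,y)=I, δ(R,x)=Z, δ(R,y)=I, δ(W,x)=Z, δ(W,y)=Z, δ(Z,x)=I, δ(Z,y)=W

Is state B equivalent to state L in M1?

First remove the unreachable states {A,R}; 7 states remain.
Initial partition by acceptance: {B,L,W,Z} | {E,I,N}.
Refine {B,L,W,Z} on symbol x: members go to different blocks, giving {B,Z} and {L,W}.
On input x, block {E,I,N} splits into {E,N} and {I}.
No further refinement is possible. Final partition (4 blocks): {B,Z} | {E,N} | {L,W} | {I}.
B and L end up in different blocks, so they are distinguishable. For instance, the string 'x' is accepted from only L.

No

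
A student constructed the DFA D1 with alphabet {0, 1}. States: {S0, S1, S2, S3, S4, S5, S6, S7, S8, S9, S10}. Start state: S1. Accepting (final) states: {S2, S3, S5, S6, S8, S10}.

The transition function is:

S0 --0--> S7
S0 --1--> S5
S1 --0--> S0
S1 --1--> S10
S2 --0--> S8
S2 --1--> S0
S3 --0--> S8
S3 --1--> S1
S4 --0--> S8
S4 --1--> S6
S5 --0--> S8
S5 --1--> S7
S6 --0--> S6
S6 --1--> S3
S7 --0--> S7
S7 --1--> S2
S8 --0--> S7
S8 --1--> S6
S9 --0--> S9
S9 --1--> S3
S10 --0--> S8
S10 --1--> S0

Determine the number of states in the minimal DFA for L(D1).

4

Reachable states from the start: {S0,S1,S2,S3,S5,S6,S7,S8,S10}. Unreachable: {S4,S9} — drop them.
Initial partition by acceptance: {S2,S3,S5,S6,S8,S10} | {S0,S1,S7}.
On input 0, block {S2,S3,S5,S6,S8,S10} splits into {S2,S3,S5,S6,S10} and {S8}.
Split {S2,S3,S5,S6,S10} by δ(·,0) → {S2,S3,S5,S10} and {S6}.
Stable partition: {S2,S3,S5,S10} | {S0,S1,S7} | {S8} | {S6} — 4 equivalence classes.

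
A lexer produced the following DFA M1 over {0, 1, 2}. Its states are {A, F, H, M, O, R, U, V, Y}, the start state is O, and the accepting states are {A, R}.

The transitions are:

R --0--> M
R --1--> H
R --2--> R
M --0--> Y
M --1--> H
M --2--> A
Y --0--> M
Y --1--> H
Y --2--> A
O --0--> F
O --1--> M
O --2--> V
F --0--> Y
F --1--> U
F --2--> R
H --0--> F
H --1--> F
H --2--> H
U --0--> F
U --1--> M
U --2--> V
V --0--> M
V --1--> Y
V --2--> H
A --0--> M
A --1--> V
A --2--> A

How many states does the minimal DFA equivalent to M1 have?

P0 = {A,R} | {F,H,M,O,U,V,Y}.
Refine {F,H,M,O,U,V,Y} on symbol 2: members go to different blocks, giving {H,O,U,V} and {F,M,Y}.
The partition is now stable with 3 blocks: {A,R} | {H,O,U,V} | {F,M,Y}.

3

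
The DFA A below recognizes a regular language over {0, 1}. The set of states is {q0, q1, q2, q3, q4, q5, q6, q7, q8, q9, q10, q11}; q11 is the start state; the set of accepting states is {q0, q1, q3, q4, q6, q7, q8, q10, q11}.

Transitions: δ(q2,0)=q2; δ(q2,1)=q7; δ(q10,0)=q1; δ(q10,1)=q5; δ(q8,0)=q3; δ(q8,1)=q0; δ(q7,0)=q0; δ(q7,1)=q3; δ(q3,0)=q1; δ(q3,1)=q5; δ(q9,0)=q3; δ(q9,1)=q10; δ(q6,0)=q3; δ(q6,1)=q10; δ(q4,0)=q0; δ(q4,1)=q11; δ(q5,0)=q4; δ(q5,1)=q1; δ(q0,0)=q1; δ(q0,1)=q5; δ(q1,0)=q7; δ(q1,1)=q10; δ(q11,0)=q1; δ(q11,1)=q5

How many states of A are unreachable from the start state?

4

No path from q11 leads to q2, q6, q8, q9; the other 8 states are all reachable.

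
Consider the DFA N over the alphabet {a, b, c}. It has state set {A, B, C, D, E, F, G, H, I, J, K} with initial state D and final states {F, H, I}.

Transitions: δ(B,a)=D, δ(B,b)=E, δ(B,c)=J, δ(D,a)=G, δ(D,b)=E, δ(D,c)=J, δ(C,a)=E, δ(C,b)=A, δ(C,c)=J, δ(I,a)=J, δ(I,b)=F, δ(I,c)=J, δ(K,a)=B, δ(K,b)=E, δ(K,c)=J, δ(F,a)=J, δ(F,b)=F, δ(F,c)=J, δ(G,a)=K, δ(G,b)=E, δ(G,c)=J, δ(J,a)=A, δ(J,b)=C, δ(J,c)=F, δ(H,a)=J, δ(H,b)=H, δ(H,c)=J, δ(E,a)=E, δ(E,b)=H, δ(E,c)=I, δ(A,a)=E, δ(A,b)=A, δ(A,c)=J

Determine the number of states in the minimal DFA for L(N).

5

P0 = {F,H,I} | {A,B,C,D,E,G,J,K}.
Split {A,B,C,D,E,G,J,K} by δ(·,b) → {A,B,C,D,G,J,K} and {E}.
Refine {A,B,C,D,G,J,K} on symbol a: members go to different blocks, giving {B,D,G,J,K} and {A,C}.
Refine {B,D,G,J,K} on symbol a: members go to different blocks, giving {B,D,G,K} and {J}.
No further refinement is possible. Final partition (5 blocks): {F,H,I} | {B,D,G,K} | {E} | {A,C} | {J}.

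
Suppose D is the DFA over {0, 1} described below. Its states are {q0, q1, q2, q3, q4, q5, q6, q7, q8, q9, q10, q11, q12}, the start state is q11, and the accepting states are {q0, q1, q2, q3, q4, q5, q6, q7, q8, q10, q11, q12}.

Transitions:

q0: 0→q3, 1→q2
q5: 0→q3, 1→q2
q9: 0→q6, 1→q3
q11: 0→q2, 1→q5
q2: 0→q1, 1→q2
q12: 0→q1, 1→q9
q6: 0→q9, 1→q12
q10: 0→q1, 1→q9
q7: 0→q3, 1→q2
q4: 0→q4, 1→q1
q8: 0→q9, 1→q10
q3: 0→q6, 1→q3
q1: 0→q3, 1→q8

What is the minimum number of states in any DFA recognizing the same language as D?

Reachable states from the start: {q1,q2,q3,q5,q6,q8,q9,q10,q11,q12}. Unreachable: {q0,q4,q7} — drop them.
Start with accepting vs non-accepting: {q1,q2,q3,q5,q6,q8,q10,q11,q12} | {q9}.
Refine {q1,q2,q3,q5,q6,q8,q10,q11,q12} on symbol 0: members go to different blocks, giving {q1,q2,q3,q5,q10,q11,q12} and {q6,q8}.
On input 0, block {q1,q2,q3,q5,q10,q11,q12} splits into {q1,q2,q5,q10,q11,q12} and {q3}.
Refine {q1,q2,q5,q10,q11,q12} on symbol 0: members go to different blocks, giving {q2,q10,q11,q12} and {q1,q5}.
Split {q2,q10,q11,q12} by δ(·,0) → {q2,q10,q12} and {q11}.
Refine {q2,q10,q12} on symbol 1: members go to different blocks, giving {q10,q12} and {q2}.
On input 1, block {q1,q5} splits into {q1} and {q5}.
No further refinement is possible. Final partition (8 blocks): {q10,q12} | {q9} | {q6,q8} | {q3} | {q1} | {q11} | {q2} | {q5}.

8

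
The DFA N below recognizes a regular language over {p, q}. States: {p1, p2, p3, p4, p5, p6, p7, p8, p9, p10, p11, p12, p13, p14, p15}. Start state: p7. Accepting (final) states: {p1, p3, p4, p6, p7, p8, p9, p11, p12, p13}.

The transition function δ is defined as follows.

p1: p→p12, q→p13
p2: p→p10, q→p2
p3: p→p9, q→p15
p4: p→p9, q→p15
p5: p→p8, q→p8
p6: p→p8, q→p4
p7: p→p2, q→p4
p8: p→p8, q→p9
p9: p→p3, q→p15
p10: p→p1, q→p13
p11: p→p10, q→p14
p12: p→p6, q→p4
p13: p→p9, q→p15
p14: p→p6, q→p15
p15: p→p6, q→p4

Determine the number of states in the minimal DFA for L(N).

5

States {p5,p11,p14} cannot be reached from the start state, so discard them.
Start with accepting vs non-accepting: {p1,p3,p4,p6,p7,p8,p9,p12,p13} | {p2,p10,p15}.
Split {p1,p3,p4,p6,p7,p8,p9,p12,p13} by δ(·,p) → {p1,p3,p4,p6,p8,p9,p12,p13} and {p7}.
Refine {p1,p3,p4,p6,p8,p9,p12,p13} on symbol q: members go to different blocks, giving {p1,p6,p8,p12} and {p3,p4,p9,p13}.
Refine {p2,p10,p15} on symbol p: members go to different blocks, giving {p10,p15} and {p2}.
The partition is now stable with 5 blocks: {p1,p6,p8,p12} | {p10,p15} | {p7} | {p3,p4,p9,p13} | {p2}.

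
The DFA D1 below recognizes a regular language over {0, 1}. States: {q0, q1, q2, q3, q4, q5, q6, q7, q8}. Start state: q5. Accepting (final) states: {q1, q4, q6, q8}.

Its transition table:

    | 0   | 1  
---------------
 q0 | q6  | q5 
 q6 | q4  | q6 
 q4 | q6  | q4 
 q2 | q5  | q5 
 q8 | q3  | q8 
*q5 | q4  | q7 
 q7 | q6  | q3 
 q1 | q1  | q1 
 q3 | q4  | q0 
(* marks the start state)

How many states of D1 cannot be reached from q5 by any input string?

Starting at q5 and following transitions, the reachable set is {q0, q3, q4, q5, q6, q7}. That leaves q1, q2, q8 unreachable — 3 in total.

3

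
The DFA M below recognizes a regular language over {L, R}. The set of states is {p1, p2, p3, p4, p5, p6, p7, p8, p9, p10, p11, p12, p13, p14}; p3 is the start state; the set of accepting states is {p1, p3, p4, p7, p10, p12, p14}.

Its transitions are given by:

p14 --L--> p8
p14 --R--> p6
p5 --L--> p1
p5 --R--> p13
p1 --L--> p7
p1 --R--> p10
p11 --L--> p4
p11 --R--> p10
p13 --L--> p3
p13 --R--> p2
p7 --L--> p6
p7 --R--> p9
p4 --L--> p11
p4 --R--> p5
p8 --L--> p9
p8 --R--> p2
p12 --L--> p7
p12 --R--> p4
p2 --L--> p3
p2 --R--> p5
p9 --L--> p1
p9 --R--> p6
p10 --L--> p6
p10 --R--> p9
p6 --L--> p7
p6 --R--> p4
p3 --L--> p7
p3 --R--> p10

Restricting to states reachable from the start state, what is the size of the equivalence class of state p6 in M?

1

Reachable states from the start: {p1,p2,p3,p4,p5,p6,p7,p9,p10,p11,p13}. Unreachable: {p8,p12,p14} — drop them.
P0 = {p1,p3,p4,p7,p10} | {p2,p5,p6,p9,p11,p13}.
Refine {p1,p3,p4,p7,p10} on symbol L: members go to different blocks, giving {p4,p7,p10} and {p1,p3}.
Refine {p2,p5,p6,p9,p11,p13} on symbol L: members go to different blocks, giving {p2,p5,p9,p13} and {p6,p11}.
Split {p2,p5,p9,p13} by δ(·,R) → {p2,p5,p13} and {p9}.
Refine {p4,p7,p10} on symbol R: members go to different blocks, giving {p7,p10} and {p4}.
On input L, block {p6,p11} splits into {p6} and {p11}.
No further refinement is possible. Final partition (7 blocks): {p7,p10} | {p2,p5,p13} | {p1,p3} | {p6} | {p9} | {p4} | {p11}.
State p6 belongs to the block {p6}, which has 1 states.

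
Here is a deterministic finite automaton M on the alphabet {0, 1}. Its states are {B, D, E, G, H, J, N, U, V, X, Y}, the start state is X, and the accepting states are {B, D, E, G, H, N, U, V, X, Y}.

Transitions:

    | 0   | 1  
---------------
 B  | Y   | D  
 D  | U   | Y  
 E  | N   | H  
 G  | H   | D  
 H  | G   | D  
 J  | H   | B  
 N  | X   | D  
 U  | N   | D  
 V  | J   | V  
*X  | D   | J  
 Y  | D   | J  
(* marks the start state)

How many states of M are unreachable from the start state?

No path from X leads to E, V; the other 9 states are all reachable.

2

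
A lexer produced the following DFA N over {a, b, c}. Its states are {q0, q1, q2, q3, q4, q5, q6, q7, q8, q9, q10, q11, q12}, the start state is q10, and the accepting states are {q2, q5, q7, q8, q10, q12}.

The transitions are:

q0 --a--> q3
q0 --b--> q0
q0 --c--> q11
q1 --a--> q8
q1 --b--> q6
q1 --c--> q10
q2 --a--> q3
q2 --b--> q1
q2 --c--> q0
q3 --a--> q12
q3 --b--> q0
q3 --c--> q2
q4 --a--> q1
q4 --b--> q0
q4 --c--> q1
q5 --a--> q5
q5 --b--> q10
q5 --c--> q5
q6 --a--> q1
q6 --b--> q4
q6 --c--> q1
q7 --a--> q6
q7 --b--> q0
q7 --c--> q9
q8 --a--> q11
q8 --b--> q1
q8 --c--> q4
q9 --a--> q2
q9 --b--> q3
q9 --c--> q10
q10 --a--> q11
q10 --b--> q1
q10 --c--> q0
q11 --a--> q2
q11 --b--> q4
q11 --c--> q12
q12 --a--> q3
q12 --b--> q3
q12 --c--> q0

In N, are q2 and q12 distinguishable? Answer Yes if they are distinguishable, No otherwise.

First remove the unreachable states {q5,q7,q9}; 10 states remain.
P0 = {q2,q8,q10,q12} | {q0,q1,q3,q4,q6,q11}.
On input a, block {q0,q1,q3,q4,q6,q11} splits into {q0,q4,q6} and {q1,q3,q11}.
The partition is now stable with 3 blocks: {q2,q8,q10,q12} | {q0,q4,q6} | {q1,q3,q11}.
q2 and q12 lie in the same block of the stable partition, so they are equivalent — no string distinguishes them.

No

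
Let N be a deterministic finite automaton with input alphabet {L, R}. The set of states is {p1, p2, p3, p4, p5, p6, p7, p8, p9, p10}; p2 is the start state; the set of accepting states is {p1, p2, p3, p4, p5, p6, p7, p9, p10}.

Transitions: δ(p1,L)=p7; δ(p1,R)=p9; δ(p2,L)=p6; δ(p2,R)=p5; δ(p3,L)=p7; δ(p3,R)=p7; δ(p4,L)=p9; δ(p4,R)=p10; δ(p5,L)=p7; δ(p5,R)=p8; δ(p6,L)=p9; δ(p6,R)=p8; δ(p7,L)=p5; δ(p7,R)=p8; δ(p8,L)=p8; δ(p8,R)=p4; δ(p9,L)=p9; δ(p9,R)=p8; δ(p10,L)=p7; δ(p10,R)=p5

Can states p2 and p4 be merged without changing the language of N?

No

Reachable states from the start: {p2,p4,p5,p6,p7,p8,p9,p10}. Unreachable: {p1,p3} — drop them.
Initial partition by acceptance: {p2,p4,p5,p6,p7,p9,p10} | {p8}.
On input R, block {p2,p4,p5,p6,p7,p9,p10} splits into {p5,p6,p7,p9} and {p2,p4,p10}.
Refine {p2,p4,p10} on symbol R: members go to different blocks, giving {p2,p10} and {p4}.
Stable partition: {p5,p6,p7,p9} | {p8} | {p2,p10} | {p4} — 4 equivalence classes.
p2 and p4 end up in different blocks, so they are distinguishable. For instance, the string 'RR' is accepted from only p4.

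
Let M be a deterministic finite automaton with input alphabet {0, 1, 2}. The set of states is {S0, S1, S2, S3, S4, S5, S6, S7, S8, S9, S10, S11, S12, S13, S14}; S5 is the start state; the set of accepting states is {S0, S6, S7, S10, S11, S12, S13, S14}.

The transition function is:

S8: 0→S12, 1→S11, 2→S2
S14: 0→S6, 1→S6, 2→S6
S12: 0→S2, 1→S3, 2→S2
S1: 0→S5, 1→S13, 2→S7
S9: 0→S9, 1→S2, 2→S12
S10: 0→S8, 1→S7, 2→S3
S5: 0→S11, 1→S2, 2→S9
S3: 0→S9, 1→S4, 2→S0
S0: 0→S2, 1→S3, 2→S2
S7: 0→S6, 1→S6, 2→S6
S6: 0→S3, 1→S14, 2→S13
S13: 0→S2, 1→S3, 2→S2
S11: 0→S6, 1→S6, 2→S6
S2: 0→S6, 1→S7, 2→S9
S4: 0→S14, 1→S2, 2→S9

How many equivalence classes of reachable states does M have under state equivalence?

First remove the unreachable states {S1,S8,S10}; 12 states remain.
Start with accepting vs non-accepting: {S0,S6,S7,S11,S12,S13,S14} | {S2,S3,S4,S5,S9}.
Refine {S0,S6,S7,S11,S12,S13,S14} on symbol 0: members go to different blocks, giving {S0,S6,S12,S13} and {S7,S11,S14}.
Refine {S0,S6,S12,S13} on symbol 1: members go to different blocks, giving {S0,S12,S13} and {S6}.
On input 0, block {S2,S3,S4,S5,S9} splits into {S3,S9} and {S4,S5} and {S2}.
Split {S3,S9} by δ(·,1) → {S3} and {S9}.
No further refinement is possible. Final partition (7 blocks): {S0,S12,S13} | {S3} | {S7,S11,S14} | {S6} | {S4,S5} | {S2} | {S9}.

7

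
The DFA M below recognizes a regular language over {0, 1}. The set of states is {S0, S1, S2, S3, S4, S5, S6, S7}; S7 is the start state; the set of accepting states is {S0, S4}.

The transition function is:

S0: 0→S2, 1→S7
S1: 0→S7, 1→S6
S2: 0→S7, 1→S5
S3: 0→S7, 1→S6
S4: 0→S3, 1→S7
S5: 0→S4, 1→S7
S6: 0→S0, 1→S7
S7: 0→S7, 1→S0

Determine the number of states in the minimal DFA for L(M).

4

States {S1} cannot be reached from the start state, so discard them.
Start with accepting vs non-accepting: {S0,S4} | {S2,S3,S5,S6,S7}.
Split {S2,S3,S5,S6,S7} by δ(·,0) → {S2,S3,S7} and {S5,S6}.
On input 1, block {S2,S3,S7} splits into {S2,S3} and {S7}.
The partition is now stable with 4 blocks: {S0,S4} | {S2,S3} | {S5,S6} | {S7}.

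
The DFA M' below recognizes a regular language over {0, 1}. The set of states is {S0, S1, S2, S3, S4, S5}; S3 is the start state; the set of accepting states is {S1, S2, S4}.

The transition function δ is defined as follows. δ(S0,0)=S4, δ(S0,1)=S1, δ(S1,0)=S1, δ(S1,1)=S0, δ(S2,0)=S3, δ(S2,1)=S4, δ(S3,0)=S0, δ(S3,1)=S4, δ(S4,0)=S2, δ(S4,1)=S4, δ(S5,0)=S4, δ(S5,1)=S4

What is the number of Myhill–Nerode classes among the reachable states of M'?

5

Reachable states from the start: {S0,S1,S2,S3,S4}. Unreachable: {S5} — drop them.
P0 = {S1,S2,S4} | {S0,S3}.
Split {S1,S2,S4} by δ(·,0) → {S1,S4} and {S2}.
On input 0, block {S1,S4} splits into {S1} and {S4}.
Refine {S0,S3} on symbol 0: members go to different blocks, giving {S0} and {S3}.
Stable partition: {S1} | {S0} | {S2} | {S4} | {S3} — 5 equivalence classes.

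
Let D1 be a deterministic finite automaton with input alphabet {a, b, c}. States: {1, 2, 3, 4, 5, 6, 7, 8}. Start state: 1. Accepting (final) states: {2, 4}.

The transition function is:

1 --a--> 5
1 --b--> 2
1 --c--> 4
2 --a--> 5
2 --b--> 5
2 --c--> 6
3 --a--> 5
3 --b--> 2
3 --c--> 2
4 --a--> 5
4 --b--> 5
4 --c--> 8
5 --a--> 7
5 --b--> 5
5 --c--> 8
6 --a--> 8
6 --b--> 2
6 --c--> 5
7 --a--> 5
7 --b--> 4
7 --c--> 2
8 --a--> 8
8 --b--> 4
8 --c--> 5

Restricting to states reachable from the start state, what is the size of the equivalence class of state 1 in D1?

2

States {3} cannot be reached from the start state, so discard them.
Start with accepting vs non-accepting: {2,4} | {1,5,6,7,8}.
On input b, block {1,5,6,7,8} splits into {1,6,7,8} and {5}.
On input a, block {1,6,7,8} splits into {1,7} and {6,8}.
Stable partition: {2,4} | {1,7} | {5} | {6,8} — 4 equivalence classes.
State 1 belongs to the block {1,7}, which has 2 states.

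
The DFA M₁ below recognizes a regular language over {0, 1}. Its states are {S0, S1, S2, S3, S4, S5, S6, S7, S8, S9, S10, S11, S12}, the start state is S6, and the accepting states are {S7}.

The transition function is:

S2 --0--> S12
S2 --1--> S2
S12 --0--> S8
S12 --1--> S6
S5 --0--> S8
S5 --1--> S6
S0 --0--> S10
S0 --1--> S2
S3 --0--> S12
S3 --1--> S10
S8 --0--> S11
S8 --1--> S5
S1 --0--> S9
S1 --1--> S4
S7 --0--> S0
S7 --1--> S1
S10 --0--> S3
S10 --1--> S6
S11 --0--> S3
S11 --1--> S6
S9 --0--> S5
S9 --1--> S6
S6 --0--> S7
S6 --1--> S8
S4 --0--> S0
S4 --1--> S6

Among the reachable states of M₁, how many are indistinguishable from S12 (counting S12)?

4

Every state is reachable, so we keep all 13.
Initial partition by acceptance: {S7} | {S0,S1,S2,S3,S4,S5,S6,S8,S9,S10,S11,S12}.
On input 0, block {S0,S1,S2,S3,S4,S5,S6,S8,S9,S10,S11,S12} splits into {S0,S1,S2,S3,S4,S5,S8,S9,S10,S11,S12} and {S6}.
Refine {S0,S1,S2,S3,S4,S5,S8,S9,S10,S11,S12} on symbol 1: members go to different blocks, giving {S4,S5,S9,S10,S11,S12} and {S0,S1,S2,S3,S8}.
On input 0, block {S4,S5,S9,S10,S11,S12} splits into {S4,S5,S10,S11,S12} and {S9}.
Refine {S0,S1,S2,S3,S8} on symbol 0: members go to different blocks, giving {S0,S2,S3,S8} and {S1}.
Refine {S0,S2,S3,S8} on symbol 1: members go to different blocks, giving {S0,S2} and {S3,S8}.
Refine {S4,S5,S10,S11,S12} on symbol 0: members go to different blocks, giving {S5,S10,S11,S12} and {S4}.
No further refinement is possible. Final partition (8 blocks): {S7} | {S5,S10,S11,S12} | {S6} | {S0,S2} | {S9} | {S1} | {S3,S8} | {S4}.
State S12 belongs to the block {S5,S10,S11,S12}, which has 4 states.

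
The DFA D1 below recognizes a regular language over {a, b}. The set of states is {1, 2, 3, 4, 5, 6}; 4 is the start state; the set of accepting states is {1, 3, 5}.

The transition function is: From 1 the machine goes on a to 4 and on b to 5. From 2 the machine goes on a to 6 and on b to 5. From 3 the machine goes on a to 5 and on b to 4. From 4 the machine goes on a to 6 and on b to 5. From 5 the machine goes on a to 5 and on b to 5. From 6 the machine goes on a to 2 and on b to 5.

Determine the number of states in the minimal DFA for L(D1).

First remove the unreachable states {1,3}; 4 states remain.
Start with accepting vs non-accepting: {5} | {2,4,6}.
The partition is now stable with 2 blocks: {5} | {2,4,6}.

2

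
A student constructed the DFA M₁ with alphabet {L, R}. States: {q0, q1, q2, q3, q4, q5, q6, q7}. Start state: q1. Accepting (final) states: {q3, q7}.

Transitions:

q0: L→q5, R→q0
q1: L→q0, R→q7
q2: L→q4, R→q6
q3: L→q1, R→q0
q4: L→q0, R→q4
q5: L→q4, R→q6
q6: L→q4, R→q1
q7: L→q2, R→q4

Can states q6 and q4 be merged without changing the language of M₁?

No

Reachable states from the start: {q0,q1,q2,q4,q5,q6,q7}. Unreachable: {q3} — drop them.
Initial partition by acceptance: {q7} | {q0,q1,q2,q4,q5,q6}.
Refine {q0,q1,q2,q4,q5,q6} on symbol R: members go to different blocks, giving {q0,q2,q4,q5,q6} and {q1}.
Split {q0,q2,q4,q5,q6} by δ(·,R) → {q0,q2,q4,q5} and {q6}.
Split {q0,q2,q4,q5} by δ(·,R) → {q0,q4} and {q2,q5}.
Refine {q0,q4} on symbol L: members go to different blocks, giving {q0} and {q4}.
No further refinement is possible. Final partition (6 blocks): {q7} | {q0} | {q1} | {q6} | {q2,q5} | {q4}.
q6 and q4 end up in different blocks, so they are distinguishable. For instance, the string 'RR' is accepted from only q6.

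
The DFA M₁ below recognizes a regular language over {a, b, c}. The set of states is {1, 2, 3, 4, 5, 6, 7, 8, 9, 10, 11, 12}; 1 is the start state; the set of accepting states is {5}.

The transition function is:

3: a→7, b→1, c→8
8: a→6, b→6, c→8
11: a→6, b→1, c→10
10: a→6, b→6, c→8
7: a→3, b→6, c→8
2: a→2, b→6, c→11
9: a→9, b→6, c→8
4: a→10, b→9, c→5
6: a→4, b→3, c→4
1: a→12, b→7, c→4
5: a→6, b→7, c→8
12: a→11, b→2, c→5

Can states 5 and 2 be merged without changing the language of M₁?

All states are reachable from the start state.
P0 = {5} | {1,2,3,4,6,7,8,9,10,11,12}.
On input c, block {1,2,3,4,6,7,8,9,10,11,12} splits into {1,2,3,6,7,8,9,10,11} and {4,12}.
On input a, block {1,2,3,6,7,8,9,10,11} splits into {2,3,7,8,9,10,11} and {1,6}.
On input a, block {2,3,7,8,9,10,11} splits into {2,3,7,9} and {8,10,11}.
The partition is now stable with 5 blocks: {5} | {2,3,7,9} | {4,12} | {1,6} | {8,10,11}.
5 and 2 end up in different blocks, so they are distinguishable. For instance, the string 'ε' is accepted from only 5.

No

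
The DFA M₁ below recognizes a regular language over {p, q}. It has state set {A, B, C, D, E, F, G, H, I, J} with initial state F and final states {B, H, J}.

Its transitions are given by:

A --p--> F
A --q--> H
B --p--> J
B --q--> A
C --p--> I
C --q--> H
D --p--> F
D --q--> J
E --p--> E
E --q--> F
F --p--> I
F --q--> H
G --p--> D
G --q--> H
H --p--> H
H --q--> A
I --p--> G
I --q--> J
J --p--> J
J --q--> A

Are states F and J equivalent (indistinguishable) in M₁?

Reachable states from the start: {A,D,F,G,H,I,J}. Unreachable: {B,C,E} — drop them.
Initial partition by acceptance: {H,J} | {A,D,F,G,I}.
Stable partition: {H,J} | {A,D,F,G,I} — 2 equivalence classes.
F and J end up in different blocks, so they are distinguishable. For instance, the string 'ε' is accepted from only J.

No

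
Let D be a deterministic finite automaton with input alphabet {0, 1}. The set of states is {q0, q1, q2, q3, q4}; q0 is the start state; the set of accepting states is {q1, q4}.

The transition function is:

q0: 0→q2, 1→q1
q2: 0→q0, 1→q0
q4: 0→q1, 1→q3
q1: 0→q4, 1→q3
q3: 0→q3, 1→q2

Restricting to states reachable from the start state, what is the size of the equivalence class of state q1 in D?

Every state is reachable, so we keep all 5.
Initial partition by acceptance: {q1,q4} | {q0,q2,q3}.
Split {q0,q2,q3} by δ(·,1) → {q2,q3} and {q0}.
Split {q2,q3} by δ(·,0) → {q2} and {q3}.
No further refinement is possible. Final partition (4 blocks): {q1,q4} | {q2} | {q0} | {q3}.
The equivalence class containing q1 is {q1,q4}, of size 2.

2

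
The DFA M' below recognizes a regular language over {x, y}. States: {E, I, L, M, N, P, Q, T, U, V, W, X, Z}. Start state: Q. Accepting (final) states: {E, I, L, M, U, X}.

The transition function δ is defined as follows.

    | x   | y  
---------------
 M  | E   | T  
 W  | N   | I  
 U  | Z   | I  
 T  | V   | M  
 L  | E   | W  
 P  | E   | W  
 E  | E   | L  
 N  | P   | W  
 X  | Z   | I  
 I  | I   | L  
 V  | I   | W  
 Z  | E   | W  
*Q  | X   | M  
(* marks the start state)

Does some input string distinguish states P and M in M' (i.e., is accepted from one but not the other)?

Yes

States {U} cannot be reached from the start state, so discard them.
Initial partition by acceptance: {E,I,L,M,X} | {N,P,Q,T,V,W,Z}.
On input x, block {E,I,L,M,X} splits into {E,I,L,M} and {X}.
On input y, block {E,I,L,M} splits into {E,I} and {L,M}.
Split {N,P,Q,T,V,W,Z} by δ(·,x) → {N,T,W} and {P,V,Z} and {Q}.
Refine {N,T,W} on symbol x: members go to different blocks, giving {N,T} and {W}.
Split {N,T} by δ(·,y) → {T} and {N}.
On input y, block {L,M} splits into {M} and {L}.
Stable partition: {E,I} | {T} | {X} | {M} | {P,V,Z} | {Q} | {W} | {N} | {L} — 9 equivalence classes.
P and M end up in different blocks, so they are distinguishable. For instance, the string 'ε' is accepted from only M.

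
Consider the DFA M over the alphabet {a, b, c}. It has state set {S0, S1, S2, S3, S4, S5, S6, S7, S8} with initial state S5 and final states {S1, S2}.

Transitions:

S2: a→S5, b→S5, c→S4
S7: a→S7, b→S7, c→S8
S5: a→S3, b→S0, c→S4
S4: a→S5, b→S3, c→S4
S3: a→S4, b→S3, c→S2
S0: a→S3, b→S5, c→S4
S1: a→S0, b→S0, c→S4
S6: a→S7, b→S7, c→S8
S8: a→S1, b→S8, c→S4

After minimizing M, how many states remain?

4

First remove the unreachable states {S1,S6,S7,S8}; 5 states remain.
P0 = {S2} | {S0,S3,S4,S5}.
Refine {S0,S3,S4,S5} on symbol c: members go to different blocks, giving {S0,S4,S5} and {S3}.
Refine {S0,S4,S5} on symbol a: members go to different blocks, giving {S0,S5} and {S4}.
The partition is now stable with 4 blocks: {S2} | {S0,S5} | {S3} | {S4}.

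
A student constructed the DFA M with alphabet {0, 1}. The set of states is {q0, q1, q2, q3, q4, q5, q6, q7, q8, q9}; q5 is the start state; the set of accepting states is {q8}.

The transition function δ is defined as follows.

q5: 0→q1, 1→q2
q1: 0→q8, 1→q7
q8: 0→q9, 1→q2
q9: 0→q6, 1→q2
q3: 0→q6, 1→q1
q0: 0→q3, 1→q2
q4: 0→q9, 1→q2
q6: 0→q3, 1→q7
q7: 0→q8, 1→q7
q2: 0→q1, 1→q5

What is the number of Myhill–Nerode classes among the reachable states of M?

First remove the unreachable states {q0,q4}; 8 states remain.
Start with accepting vs non-accepting: {q8} | {q1,q2,q3,q5,q6,q7,q9}.
Split {q1,q2,q3,q5,q6,q7,q9} by δ(·,0) → {q2,q3,q5,q6,q9} and {q1,q7}.
Split {q2,q3,q5,q6,q9} by δ(·,0) → {q3,q6,q9} and {q2,q5}.
Split {q3,q6,q9} by δ(·,1) → {q3,q6} and {q9}.
Stable partition: {q8} | {q3,q6} | {q1,q7} | {q2,q5} | {q9} — 5 equivalence classes.

5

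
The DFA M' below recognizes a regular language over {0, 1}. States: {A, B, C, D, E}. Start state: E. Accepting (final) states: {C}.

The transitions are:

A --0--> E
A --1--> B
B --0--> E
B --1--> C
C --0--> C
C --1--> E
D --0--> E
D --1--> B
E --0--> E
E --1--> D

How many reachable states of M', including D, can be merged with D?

Reachable states from the start: {B,C,D,E}. Unreachable: {A} — drop them.
P0 = {C} | {B,D,E}.
Split {B,D,E} by δ(·,1) → {D,E} and {B}.
Refine {D,E} on symbol 1: members go to different blocks, giving {D} and {E}.
No further refinement is possible. Final partition (4 blocks): {C} | {D} | {B} | {E}.
State D belongs to the block {D}, which has 1 states.

1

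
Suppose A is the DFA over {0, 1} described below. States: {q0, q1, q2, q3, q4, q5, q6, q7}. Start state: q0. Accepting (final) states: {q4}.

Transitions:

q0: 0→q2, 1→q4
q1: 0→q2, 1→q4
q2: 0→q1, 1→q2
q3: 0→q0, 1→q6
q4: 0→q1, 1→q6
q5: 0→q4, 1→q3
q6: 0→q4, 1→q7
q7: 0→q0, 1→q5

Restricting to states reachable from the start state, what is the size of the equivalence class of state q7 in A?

2

Every state is reachable, so we keep all 8.
Initial partition by acceptance: {q4} | {q0,q1,q2,q3,q5,q6,q7}.
Split {q0,q1,q2,q3,q5,q6,q7} by δ(·,0) → {q0,q1,q2,q3,q7} and {q5,q6}.
On input 1, block {q0,q1,q2,q3,q7} splits into {q0,q1} and {q3,q7} and {q2}.
Stable partition: {q4} | {q0,q1} | {q5,q6} | {q3,q7} | {q2} — 5 equivalence classes.
State q7 belongs to the block {q3,q7}, which has 2 states.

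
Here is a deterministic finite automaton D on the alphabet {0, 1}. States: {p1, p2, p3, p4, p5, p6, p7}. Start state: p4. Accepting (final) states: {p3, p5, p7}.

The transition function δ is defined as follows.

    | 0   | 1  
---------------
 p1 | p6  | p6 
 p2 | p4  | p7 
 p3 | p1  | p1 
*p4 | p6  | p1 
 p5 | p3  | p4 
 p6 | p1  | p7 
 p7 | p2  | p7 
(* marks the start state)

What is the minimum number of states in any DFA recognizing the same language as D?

Reachable states from the start: {p1,p2,p4,p6,p7}. Unreachable: {p3,p5} — drop them.
Initial partition by acceptance: {p7} | {p1,p2,p4,p6}.
Split {p1,p2,p4,p6} by δ(·,1) → {p1,p4} and {p2,p6}.
On input 1, block {p1,p4} splits into {p1} and {p4}.
Split {p2,p6} by δ(·,0) → {p2} and {p6}.
The partition is now stable with 5 blocks: {p7} | {p1} | {p2} | {p4} | {p6}.

5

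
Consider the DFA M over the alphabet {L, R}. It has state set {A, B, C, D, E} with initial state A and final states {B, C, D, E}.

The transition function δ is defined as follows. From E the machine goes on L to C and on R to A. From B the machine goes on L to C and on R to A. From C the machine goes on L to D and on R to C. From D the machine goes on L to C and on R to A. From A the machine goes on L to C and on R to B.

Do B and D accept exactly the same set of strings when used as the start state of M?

Yes

First remove the unreachable states {E}; 4 states remain.
Initial partition by acceptance: {B,C,D} | {A}.
Split {B,C,D} by δ(·,R) → {B,D} and {C}.
No further refinement is possible. Final partition (3 blocks): {B,D} | {A} | {C}.
B and D lie in the same block of the stable partition, so they are equivalent — no string distinguishes them.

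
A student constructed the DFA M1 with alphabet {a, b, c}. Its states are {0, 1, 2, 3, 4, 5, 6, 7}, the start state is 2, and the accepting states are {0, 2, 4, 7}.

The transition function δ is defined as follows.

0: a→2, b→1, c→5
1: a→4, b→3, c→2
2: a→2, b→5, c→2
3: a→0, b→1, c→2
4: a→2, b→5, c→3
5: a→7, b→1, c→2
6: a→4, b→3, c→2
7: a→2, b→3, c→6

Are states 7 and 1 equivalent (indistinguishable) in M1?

No

All states are reachable from the start state.
Start with accepting vs non-accepting: {0,2,4,7} | {1,3,5,6}.
On input c, block {0,2,4,7} splits into {0,4,7} and {2}.
Stable partition: {0,4,7} | {1,3,5,6} | {2} — 3 equivalence classes.
7 and 1 end up in different blocks, so they are distinguishable. For instance, the string 'ε' is accepted from only 7.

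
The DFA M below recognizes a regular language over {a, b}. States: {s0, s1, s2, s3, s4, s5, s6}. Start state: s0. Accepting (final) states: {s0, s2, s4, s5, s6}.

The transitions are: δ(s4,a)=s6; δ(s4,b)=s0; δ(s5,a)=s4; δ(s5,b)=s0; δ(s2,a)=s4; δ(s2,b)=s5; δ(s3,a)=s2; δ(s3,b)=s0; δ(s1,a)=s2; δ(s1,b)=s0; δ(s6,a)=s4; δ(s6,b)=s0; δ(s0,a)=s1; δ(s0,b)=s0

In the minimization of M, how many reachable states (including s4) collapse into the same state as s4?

Reachable states from the start: {s0,s1,s2,s4,s5,s6}. Unreachable: {s3} — drop them.
Initial partition by acceptance: {s0,s2,s4,s5,s6} | {s1}.
On input a, block {s0,s2,s4,s5,s6} splits into {s2,s4,s5,s6} and {s0}.
Refine {s2,s4,s5,s6} on symbol b: members go to different blocks, giving {s4,s5,s6} and {s2}.
Stable partition: {s4,s5,s6} | {s1} | {s0} | {s2} — 4 equivalence classes.
The equivalence class containing s4 is {s4,s5,s6}, of size 3.

3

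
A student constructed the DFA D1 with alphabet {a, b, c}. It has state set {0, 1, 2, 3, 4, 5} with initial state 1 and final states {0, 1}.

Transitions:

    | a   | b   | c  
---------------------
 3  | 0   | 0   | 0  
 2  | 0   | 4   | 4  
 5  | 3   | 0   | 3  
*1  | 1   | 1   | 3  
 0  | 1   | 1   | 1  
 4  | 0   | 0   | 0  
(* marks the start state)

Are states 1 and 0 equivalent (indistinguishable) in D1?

No

States {2,4,5} cannot be reached from the start state, so discard them.
P0 = {0,1} | {3}.
Split {0,1} by δ(·,c) → {0} and {1}.
The partition is now stable with 3 blocks: {0} | {3} | {1}.
1 and 0 end up in different blocks, so they are distinguishable. For instance, the string 'c' is accepted from only 0.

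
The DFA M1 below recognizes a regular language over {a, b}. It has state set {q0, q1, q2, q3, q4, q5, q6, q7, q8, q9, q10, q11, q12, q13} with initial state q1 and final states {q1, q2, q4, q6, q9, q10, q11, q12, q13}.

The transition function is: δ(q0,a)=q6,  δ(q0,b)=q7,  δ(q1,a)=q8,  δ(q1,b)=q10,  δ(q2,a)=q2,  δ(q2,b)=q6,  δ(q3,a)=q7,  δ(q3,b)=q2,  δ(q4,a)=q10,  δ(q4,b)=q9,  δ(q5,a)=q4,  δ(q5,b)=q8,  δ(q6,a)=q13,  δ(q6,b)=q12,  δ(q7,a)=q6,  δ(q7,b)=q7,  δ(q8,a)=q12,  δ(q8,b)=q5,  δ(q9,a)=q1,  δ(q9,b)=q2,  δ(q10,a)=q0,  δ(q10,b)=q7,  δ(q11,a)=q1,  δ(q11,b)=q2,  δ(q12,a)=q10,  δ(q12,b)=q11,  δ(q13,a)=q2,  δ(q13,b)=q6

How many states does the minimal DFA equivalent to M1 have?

First remove the unreachable states {q3}; 13 states remain.
Initial partition by acceptance: {q1,q2,q4,q6,q9,q10,q11,q12,q13} | {q0,q5,q7,q8}.
Split {q1,q2,q4,q6,q9,q10,q11,q12,q13} by δ(·,a) → {q2,q4,q6,q9,q11,q12,q13} and {q1,q10}.
Refine {q2,q4,q6,q9,q11,q12,q13} on symbol a: members go to different blocks, giving {q4,q9,q11,q12} and {q2,q6,q13}.
Split {q4,q9,q11,q12} by δ(·,b) → {q4,q12} and {q9,q11}.
Split {q0,q5,q7,q8} by δ(·,a) → {q0,q7} and {q5,q8}.
On input a, block {q1,q10} splits into {q1} and {q10}.
Split {q2,q6,q13} by δ(·,b) → {q2,q13} and {q6}.
Stable partition: {q4,q12} | {q0,q7} | {q1} | {q2,q13} | {q9,q11} | {q5,q8} | {q10} | {q6} — 8 equivalence classes.

8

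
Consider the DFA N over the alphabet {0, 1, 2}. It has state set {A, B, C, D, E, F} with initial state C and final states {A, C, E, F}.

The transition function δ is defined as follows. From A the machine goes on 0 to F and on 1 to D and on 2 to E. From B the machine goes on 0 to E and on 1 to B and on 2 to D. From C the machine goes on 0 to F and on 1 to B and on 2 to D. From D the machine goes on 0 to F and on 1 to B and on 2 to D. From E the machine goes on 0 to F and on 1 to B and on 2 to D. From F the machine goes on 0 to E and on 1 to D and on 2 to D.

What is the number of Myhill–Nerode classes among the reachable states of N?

2

First remove the unreachable states {A}; 5 states remain.
Initial partition by acceptance: {C,E,F} | {B,D}.
Stable partition: {C,E,F} | {B,D} — 2 equivalence classes.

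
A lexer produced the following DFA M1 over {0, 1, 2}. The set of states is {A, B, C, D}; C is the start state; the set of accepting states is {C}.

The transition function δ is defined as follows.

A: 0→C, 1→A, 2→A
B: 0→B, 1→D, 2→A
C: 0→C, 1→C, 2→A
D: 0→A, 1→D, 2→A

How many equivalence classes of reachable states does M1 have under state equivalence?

States {B,D} cannot be reached from the start state, so discard them.
Initial partition by acceptance: {C} | {A}.
Stable partition: {C} | {A} — 2 equivalence classes.

2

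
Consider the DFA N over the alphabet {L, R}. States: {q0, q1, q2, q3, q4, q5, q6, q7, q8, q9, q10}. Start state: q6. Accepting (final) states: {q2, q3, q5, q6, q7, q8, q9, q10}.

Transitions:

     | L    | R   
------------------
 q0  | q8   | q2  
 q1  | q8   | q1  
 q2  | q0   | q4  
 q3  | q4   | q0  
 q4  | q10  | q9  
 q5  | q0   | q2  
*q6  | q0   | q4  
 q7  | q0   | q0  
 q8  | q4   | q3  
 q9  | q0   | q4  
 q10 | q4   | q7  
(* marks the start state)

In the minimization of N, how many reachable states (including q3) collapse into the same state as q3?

First remove the unreachable states {q1,q5}; 9 states remain.
P0 = {q2,q3,q6,q7,q8,q9,q10} | {q0,q4}.
On input R, block {q2,q3,q6,q7,q8,q9,q10} splits into {q2,q3,q6,q7,q9} and {q8,q10}.
The partition is now stable with 3 blocks: {q2,q3,q6,q7,q9} | {q0,q4} | {q8,q10}.
State q3 belongs to the block {q2,q3,q6,q7,q9}, which has 5 states.

5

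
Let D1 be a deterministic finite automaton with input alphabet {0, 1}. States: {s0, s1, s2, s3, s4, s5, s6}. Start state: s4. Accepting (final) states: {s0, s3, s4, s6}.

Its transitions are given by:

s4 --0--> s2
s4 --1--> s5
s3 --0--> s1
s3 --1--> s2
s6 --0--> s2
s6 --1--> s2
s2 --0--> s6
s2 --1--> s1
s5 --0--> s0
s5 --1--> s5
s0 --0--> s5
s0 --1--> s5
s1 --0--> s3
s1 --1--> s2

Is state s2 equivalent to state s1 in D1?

All states are reachable from the start state.
P0 = {s0,s3,s4,s6} | {s1,s2,s5}.
Stable partition: {s0,s3,s4,s6} | {s1,s2,s5} — 2 equivalence classes.
s2 and s1 lie in the same block of the stable partition, so they are equivalent — no string distinguishes them.

Yes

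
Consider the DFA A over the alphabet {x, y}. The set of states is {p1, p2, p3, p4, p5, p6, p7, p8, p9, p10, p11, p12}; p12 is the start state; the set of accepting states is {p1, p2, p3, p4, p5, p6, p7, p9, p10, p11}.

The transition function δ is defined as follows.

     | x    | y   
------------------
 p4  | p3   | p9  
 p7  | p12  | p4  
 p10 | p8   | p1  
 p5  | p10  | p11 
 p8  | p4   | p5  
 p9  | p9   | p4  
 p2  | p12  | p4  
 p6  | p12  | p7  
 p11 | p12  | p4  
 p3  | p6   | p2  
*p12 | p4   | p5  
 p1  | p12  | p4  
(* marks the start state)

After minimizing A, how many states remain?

All states are reachable from the start state.
Start with accepting vs non-accepting: {p1,p2,p3,p4,p5,p6,p7,p9,p10,p11} | {p8,p12}.
Refine {p1,p2,p3,p4,p5,p6,p7,p9,p10,p11} on symbol x: members go to different blocks, giving {p1,p2,p6,p7,p10,p11} and {p3,p4,p5,p9}.
Split {p1,p2,p6,p7,p10,p11} by δ(·,y) → {p1,p2,p7,p11} and {p6,p10}.
Split {p3,p4,p5,p9} by δ(·,x) → {p3,p5} and {p4,p9}.
On input x, block {p4,p9} splits into {p4} and {p9}.
Stable partition: {p1,p2,p7,p11} | {p8,p12} | {p3,p5} | {p6,p10} | {p4} | {p9} — 6 equivalence classes.

6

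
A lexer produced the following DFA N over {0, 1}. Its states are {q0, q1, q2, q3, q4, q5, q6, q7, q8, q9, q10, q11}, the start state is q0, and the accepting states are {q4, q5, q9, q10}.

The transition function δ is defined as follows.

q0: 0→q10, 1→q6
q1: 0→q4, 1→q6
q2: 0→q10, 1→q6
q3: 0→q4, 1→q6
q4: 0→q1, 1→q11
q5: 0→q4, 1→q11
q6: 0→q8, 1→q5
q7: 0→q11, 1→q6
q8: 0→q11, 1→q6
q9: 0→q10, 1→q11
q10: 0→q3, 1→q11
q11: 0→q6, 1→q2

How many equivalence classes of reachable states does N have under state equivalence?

6

States {q7,q9} cannot be reached from the start state, so discard them.
Initial partition by acceptance: {q4,q5,q10} | {q0,q1,q2,q3,q6,q8,q11}.
On input 0, block {q4,q5,q10} splits into {q4,q10} and {q5}.
Split {q0,q1,q2,q3,q6,q8,q11} by δ(·,0) → {q0,q1,q2,q3} and {q6,q8,q11}.
Split {q6,q8,q11} by δ(·,1) → {q6} and {q8} and {q11}.
No further refinement is possible. Final partition (6 blocks): {q4,q10} | {q0,q1,q2,q3} | {q5} | {q6} | {q8} | {q11}.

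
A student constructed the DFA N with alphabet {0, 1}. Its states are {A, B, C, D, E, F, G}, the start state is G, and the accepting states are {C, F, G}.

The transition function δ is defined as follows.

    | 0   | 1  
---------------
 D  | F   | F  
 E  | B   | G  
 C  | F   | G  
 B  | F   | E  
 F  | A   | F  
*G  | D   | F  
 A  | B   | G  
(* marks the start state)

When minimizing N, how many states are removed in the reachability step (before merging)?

Starting at G and following transitions, the reachable set is {A, B, D, E, F, G}. That leaves C unreachable — 1 in total.

1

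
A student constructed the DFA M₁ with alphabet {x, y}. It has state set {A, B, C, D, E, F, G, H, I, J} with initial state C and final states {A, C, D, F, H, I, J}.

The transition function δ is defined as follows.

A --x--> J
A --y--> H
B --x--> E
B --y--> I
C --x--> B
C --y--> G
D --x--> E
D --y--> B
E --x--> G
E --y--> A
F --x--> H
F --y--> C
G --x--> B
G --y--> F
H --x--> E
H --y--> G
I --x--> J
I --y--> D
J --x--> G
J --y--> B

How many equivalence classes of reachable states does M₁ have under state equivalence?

3

Initial partition by acceptance: {A,C,D,F,H,I,J} | {B,E,G}.
Refine {A,C,D,F,H,I,J} on symbol x: members go to different blocks, giving {C,D,H,J} and {A,F,I}.
Stable partition: {C,D,H,J} | {B,E,G} | {A,F,I} — 3 equivalence classes.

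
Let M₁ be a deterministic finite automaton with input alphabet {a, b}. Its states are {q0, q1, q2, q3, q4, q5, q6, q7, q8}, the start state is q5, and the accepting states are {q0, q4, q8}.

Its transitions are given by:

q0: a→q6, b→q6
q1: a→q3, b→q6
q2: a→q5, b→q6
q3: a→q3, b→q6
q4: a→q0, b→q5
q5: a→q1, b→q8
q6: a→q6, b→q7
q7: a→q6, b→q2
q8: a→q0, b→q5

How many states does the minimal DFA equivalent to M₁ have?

Reachable states from the start: {q0,q1,q2,q3,q5,q6,q7,q8}. Unreachable: {q4} — drop them.
Initial partition by acceptance: {q0,q8} | {q1,q2,q3,q5,q6,q7}.
Split {q0,q8} by δ(·,a) → {q0} and {q8}.
Refine {q1,q2,q3,q5,q6,q7} on symbol b: members go to different blocks, giving {q1,q2,q3,q6,q7} and {q5}.
On input a, block {q1,q2,q3,q6,q7} splits into {q1,q3,q6,q7} and {q2}.
Split {q1,q3,q6,q7} by δ(·,b) → {q1,q3,q6} and {q7}.
Split {q1,q3,q6} by δ(·,b) → {q1,q3} and {q6}.
Stable partition: {q0} | {q1,q3} | {q8} | {q5} | {q2} | {q7} | {q6} — 7 equivalence classes.

7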